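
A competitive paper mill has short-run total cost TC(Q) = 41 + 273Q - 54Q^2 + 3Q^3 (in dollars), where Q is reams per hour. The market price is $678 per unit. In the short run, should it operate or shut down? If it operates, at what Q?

Strip out fixed cost: VC = 273Q - 54Q^2 + 3Q^3. Then AVC = 273 - 54Q + 3Q^2 and MC = 273 - 108Q + 9Q^2.
The AVC parabola has its vertex at Q = 54/6 = 9, where AVC = 273 - 54·9 + 3·9^2 = $30.
P = $678 exceeds min AVC = $30, so the firm stays open.
Set P = MC: 678 = 273 - 108Q + 9Q^2 → -405 - 108Q + 9Q^2 = 0. The roots are Q = -3 and Q = 15; the profit-maximizing output is on the rising part of MC, so Q* = 15.
Check: AVC at Q = 15 is $138 ≤ P, so revenue covers variable cost.
Profit = P·Q − TC = 678·15 − 2111 = $8059.

Produce at Q = 15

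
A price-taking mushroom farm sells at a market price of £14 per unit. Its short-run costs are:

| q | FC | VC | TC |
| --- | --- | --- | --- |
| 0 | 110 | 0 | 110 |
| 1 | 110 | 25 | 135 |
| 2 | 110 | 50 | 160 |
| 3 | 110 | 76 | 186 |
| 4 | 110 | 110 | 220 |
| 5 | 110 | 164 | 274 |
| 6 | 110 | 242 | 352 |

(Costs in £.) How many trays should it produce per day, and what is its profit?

q = 0 (shut down); profit = -£110

Compute π = P·q − TC at each output: q=0: -110; q=1: -121; q=2: -132; q=3: -144; q=4: -164; q=5: -204; q=6: -268.
Profit is highest at q = 0. Equivalently, the lowest AVC in the table is 25/1 ≈ £25 at q = 1, and P = £14 falls below it — price never covers variable cost, so the firm shuts down and loses only its fixed cost.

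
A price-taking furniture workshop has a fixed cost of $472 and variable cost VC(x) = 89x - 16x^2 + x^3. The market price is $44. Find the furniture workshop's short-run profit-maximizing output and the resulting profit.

AVC = 89 - 16x + x^2 has its minimum $25 at x = 8; price $44 clears that bar, so the firm operates.
With MC = 89 - 32x + 3x^2, P = MC on the upward-sloping part at x* = 9.
TR = 44·9 = 396. TC = 472 + 234 = 706. Profit = 396 − 706 = -$310.
Shutting down would mean losing the fixed cost of $472, so operating at a loss of $310 is better by $162.

Profit = -$310 at x = 9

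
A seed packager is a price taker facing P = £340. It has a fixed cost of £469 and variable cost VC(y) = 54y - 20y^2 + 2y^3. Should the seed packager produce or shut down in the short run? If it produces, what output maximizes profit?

Produce at y = 11

From TC, MC = TC'(y) = 54 - 40y + 6y^2 and AVC = VC/y = 54 - 20y + 2y^2.
AVC hits its minimum where MC = AVC, at y = 5, giving min AVC = 54 - 20·5 + 2·5^2 = £4.
Since P = £340 ≥ min AVC = £4, price covers variable cost and the firm should produce.
P = MC gives -286 - 40y + 6y^2 = 0, with roots -13/3 and 11. Take the larger (rising MC): y* = 11.
Check: AVC at y = 11 is £76 ≤ P, so revenue covers variable cost.
Profit = P·y − TC = 340·11 − 1305 = £2435.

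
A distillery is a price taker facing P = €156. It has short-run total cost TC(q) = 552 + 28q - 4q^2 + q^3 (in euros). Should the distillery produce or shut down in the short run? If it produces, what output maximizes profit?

Variable cost is VC = 28q - 4q^2 + q^3, so AVC = VC/q = 28 - 4q + q^2 and MC = dTC/dq = 28 - 8q + 3q^2.
The AVC parabola has its vertex at q = 4/2 = 2, where AVC = 28 - 4·2 + 2^2 = €24.
Since P = €156 ≥ min AVC = €24, price covers variable cost and the firm should produce.
P = MC gives -128 - 8q + 3q^2 = 0, with roots -16/3 and 8. Take the larger (rising MC): q* = 8.
Check: AVC at q = 8 is €60 ≤ P, so revenue covers variable cost.
Profit = P·q − TC = 156·8 − 1032 = €216.

Produce at q = 8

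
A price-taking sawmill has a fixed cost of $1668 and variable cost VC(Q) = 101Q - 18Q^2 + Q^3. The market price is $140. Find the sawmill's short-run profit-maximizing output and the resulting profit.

AVC = 101 - 18Q + Q^2 has its minimum $20 at Q = 9; price $140 clears that bar, so the firm operates.
With MC = 101 - 36Q + 3Q^2, P = MC on the upward-sloping part at Q* = 13.
TR = 140·13 = 1820. TC = 1668 + 468 = 2136. Profit = 1820 − 2136 = -$316.
That loss of $316 beats the $1668 the firm would lose by shutting down; producing recovers $1352 of fixed cost.

Profit = -$316 at Q = 13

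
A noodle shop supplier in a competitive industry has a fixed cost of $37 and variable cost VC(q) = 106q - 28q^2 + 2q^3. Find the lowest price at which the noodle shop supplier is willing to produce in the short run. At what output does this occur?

$8 per unit, at q = 7

The shutdown price is the minimum of AVC. VC = 106q - 28q^2 + 2q^3, so AVC = 106 - 28q + 2q^2.
At the minimum of AVC, MC = AVC. MC = 106 - 56q + 6q^2; setting MC = AVC gives 4q^2 - 28q = 0, so q = 7. min AVC = 8.
For P < $8 the firm produces nothing.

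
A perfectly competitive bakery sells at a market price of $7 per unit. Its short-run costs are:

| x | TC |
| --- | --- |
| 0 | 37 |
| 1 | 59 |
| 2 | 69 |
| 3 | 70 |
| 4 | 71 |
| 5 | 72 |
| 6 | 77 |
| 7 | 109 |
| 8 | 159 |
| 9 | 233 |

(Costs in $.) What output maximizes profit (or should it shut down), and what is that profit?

x = 6; profit = -$35

Profit at each row (π = 7x − TC): x=0: -37; x=1: -52; x=2: -55; x=3: -49; x=4: -43; x=5: -37; x=6: -35; x=7: -60; x=8: -103; x=9: -170.
Profit is maximized at x = 6. AVC there is 40/6 = $6.67 ≤ P, so producing beats shutting down (which would give -$37).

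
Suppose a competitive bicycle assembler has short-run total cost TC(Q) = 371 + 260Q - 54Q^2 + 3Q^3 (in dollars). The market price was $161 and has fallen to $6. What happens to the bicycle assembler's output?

AVC = 260 - 54Q + 3Q^2, minimized at Q = 9 where min AVC = $17. MC = 260 - 108Q + 9Q^2.
At P = $161 ≥ min AVC, set P = MC on the rising branch: Q = 11.
At P = $6 < min AVC = $17, price no longer covers variable cost at any output, so the firm shuts down: Q = 0.

Output falls from 11 to 0 (the firm shuts down)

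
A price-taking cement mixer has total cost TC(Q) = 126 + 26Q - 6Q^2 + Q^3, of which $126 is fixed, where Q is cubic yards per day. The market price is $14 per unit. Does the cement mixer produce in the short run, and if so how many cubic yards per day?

Shut down

Variable cost is VC = 26Q - 6Q^2 + Q^3, so AVC = VC/Q = 26 - 6Q + Q^2 and MC = dTC/dQ = 26 - 12Q + 3Q^2.
AVC is minimized where dAVC/dQ = -6 + 2Q = 0, at Q = 3; min AVC = 26 - 6·3 + 3^2 = $17.
P = $14 lies below min AVC = $17; no output level covers variable cost.
Shutting down limits the loss to fixed cost, $126.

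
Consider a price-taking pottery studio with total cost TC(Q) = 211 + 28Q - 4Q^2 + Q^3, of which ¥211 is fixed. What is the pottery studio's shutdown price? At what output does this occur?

The firm shuts down when price falls below the minimum of average variable cost. AVC = VC/Q = 28 - 4Q + Q^2.
dAVC/dQ = -4 + 2Q = 0 gives Q = 2. min AVC = 28 - 4·2 + 2^2 = 24.
The firm shuts down for any P below ¥24.

¥24 per unit, at Q = 2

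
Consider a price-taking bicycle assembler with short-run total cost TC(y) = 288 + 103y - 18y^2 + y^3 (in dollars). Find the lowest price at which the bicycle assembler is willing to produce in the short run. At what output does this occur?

$22 per unit, at y = 9

Short-run supply begins at min AVC. From VC = 103y - 18y^2 + y^3, AVC = 103 - 18y + y^2.
At the minimum of AVC, MC = AVC. MC = 103 - 36y + 3y^2; setting MC = AVC gives 2y^2 - 18y = 0, so y = 9. min AVC = 22.
For P < $22 the firm produces nothing.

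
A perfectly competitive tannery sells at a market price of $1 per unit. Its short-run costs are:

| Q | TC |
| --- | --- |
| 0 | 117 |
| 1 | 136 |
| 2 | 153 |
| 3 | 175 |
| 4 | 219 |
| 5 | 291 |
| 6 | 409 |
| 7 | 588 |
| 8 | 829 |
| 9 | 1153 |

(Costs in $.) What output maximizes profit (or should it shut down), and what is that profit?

Tabulate TR − TC: Q=0: -117; Q=1: -135; Q=2: -151; Q=3: -172; Q=4: -215; Q=5: -286; Q=6: -403; Q=7: -581; Q=8: -821; Q=9: -1144.
Profit is highest at Q = 0. Equivalently, the lowest AVC in the table is 36/2 ≈ $18 at Q = 2, and P = $1 falls below it — price never covers variable cost, so the firm shuts down and loses only its fixed cost.

Q = 0 (shut down); profit = -$117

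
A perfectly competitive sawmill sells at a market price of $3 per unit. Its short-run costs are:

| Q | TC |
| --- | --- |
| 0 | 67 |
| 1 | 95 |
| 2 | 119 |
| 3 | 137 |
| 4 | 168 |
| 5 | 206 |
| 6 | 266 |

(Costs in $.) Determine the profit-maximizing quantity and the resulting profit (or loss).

Q = 0 (shut down); profit = -$67

Profit at each row (π = 3Q − TC): Q=0: -67; Q=1: -92; Q=2: -113; Q=3: -128; Q=4: -156; Q=5: -191; Q=6: -248.
Profit is highest at Q = 0. Equivalently, the lowest AVC in the table is 70/3 ≈ $23.33 at Q = 3, and P = $3 falls below it — price never covers variable cost, so the firm shuts down and loses only its fixed cost.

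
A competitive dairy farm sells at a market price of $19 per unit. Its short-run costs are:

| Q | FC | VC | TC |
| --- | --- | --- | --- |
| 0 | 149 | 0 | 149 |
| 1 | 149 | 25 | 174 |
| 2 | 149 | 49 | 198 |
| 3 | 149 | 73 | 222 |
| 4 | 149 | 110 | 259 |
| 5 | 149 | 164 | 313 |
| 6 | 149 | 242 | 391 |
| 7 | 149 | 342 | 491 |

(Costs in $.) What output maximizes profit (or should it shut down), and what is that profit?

Compute π = P·Q − TC at each output: Q=0: -149; Q=1: -155; Q=2: -160; Q=3: -165; Q=4: -183; Q=5: -218; Q=6: -277; Q=7: -358.
Profit is highest at Q = 0. Equivalently, the lowest AVC in the table is 73/3 ≈ $24.33 at Q = 3, and P = $19 falls below it — price never covers variable cost, so the firm shuts down and loses only its fixed cost.

Q = 0 (shut down); profit = -$149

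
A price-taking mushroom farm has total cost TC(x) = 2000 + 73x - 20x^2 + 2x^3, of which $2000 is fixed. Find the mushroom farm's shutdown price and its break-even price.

Shutdown price = min AVC. AVC = 73 - 20x + 2x^2, with vertex at x = 5 and minimum $23.
ATC = 2000/x + 73 - 20x + 2x^2. Setting dATC/dx = −2000/x^2 − 20 + 4x = 0 gives x = 10 (since 4·10^3 − 20·10^2 = 2000).
min ATC = 2000/10 + 73 − 20·10 + 2·10^2 = $273. That is the break-even price.
Between these two prices the firm operates at a loss; above $273 it earns a profit.

Shutdown price = $23; break-even price = $273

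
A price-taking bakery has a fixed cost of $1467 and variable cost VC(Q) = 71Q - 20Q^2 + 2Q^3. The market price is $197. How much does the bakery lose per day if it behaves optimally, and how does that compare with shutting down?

Profit = -$171 at Q = 9

AVC = 71 - 20Q + 2Q^2; min AVC = $21 at Q = 5. Since P = $197 ≥ min AVC, the firm produces.
With MC = 71 - 40Q + 6Q^2, P = MC on the upward-sloping part at Q* = 9.
TR = 197·9 = 1773. TC = 1467 + 477 = 1944. Profit = 1773 − 1944 = -$171.
Shutting down would mean losing the fixed cost of $1467, so operating at a loss of $171 is better by $1296.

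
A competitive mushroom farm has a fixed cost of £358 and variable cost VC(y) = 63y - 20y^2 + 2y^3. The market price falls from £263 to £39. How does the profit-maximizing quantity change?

MC = 63 - 40y + 6y^2; the shutdown threshold is min AVC = £13 (at y = 5).
At P = £263 ≥ min AVC, set P = MC on the rising branch: y = 10.
At P = £39 ≥ min AVC, set P = MC: y = 6. The firm stays open but cuts output.

Output falls from 10 to 6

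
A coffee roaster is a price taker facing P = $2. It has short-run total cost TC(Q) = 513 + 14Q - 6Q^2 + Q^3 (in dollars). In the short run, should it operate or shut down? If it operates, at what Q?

Shut down

Strip out fixed cost: VC = 14Q - 6Q^2 + Q^3. Then AVC = 14 - 6Q + Q^2 and MC = 14 - 12Q + 3Q^2.
AVC hits its minimum where MC = AVC, at Q = 3, giving min AVC = 14 - 6·3 + 3^2 = $5.
P = $2 lies below min AVC = $5; no output level covers variable cost.
The firm minimizes its loss by shutting down and losing only its fixed cost of $513.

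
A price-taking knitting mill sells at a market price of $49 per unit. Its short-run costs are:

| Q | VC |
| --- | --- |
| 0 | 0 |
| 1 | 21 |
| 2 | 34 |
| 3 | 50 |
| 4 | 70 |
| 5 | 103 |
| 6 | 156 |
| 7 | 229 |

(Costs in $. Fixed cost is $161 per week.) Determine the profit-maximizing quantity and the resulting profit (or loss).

Q = 5; profit = -$19

Tabulate TR − TC: Q=0: -161; Q=1: -133; Q=2: -97; Q=3: -64; Q=4: -35; Q=5: -19; Q=6: -23; Q=7: -47.
Profit is maximized at Q = 5. AVC there is 103/5 = $20.60 ≤ P, so producing beats shutting down (which would give -$161).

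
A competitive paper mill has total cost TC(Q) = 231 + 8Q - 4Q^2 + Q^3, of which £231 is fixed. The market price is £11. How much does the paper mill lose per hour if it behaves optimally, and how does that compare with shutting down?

AVC = 8 - 4Q + Q^2; min AVC = £4 at Q = 2. Since P = £11 ≥ min AVC, the firm produces.
MC = 8 - 8Q + 3Q^2. Setting P = MC and taking the root on the rising branch gives Q* = 3.
TR = 11·3 = 33. TC = 231 + 15 = 246. Profit = 33 − 246 = -£213.
That loss of £213 beats the £231 the firm would lose by shutting down; producing recovers £18 of fixed cost.

Profit = -£213 at Q = 3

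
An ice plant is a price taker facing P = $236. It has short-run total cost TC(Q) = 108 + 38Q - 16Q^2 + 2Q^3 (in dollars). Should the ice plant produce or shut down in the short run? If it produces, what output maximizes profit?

Produce at Q = 9

Strip out fixed cost: VC = 38Q - 16Q^2 + 2Q^3. Then AVC = 38 - 16Q + 2Q^2 and MC = 38 - 32Q + 6Q^2.
AVC hits its minimum where MC = AVC, at Q = 4, giving min AVC = 38 - 16·4 + 2·4^2 = $6.
P = $236 exceeds min AVC = $6, so the firm stays open.
Solving P = MC: -198 - 32Q + 6Q^2 = 0 ⇒ Q = -11/3 or 9. On the upward-sloping branch, Q* = 9.
Check: AVC at Q = 9 is $56 ≤ P, so revenue covers variable cost.
Profit = P·Q − TC = 236·9 − 612 = $1512.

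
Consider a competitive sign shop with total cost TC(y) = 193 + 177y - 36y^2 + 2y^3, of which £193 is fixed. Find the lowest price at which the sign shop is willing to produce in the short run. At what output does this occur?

£15 per unit, at y = 9

The firm shuts down when price falls below the minimum of average variable cost. AVC = VC/y = 177 - 36y + 2y^2.
At the minimum of AVC, MC = AVC. MC = 177 - 72y + 6y^2; setting MC = AVC gives 4y^2 - 36y = 0, so y = 9. min AVC = 15.
For P < £15 the firm produces nothing.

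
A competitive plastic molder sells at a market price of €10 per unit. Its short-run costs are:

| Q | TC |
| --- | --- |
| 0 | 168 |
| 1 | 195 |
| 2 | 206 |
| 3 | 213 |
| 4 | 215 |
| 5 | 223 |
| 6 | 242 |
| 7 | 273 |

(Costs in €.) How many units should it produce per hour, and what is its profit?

Q = 0 (shut down); profit = -€168

Profit at each row (π = 10Q − TC): Q=0: -168; Q=1: -185; Q=2: -186; Q=3: -183; Q=4: -175; Q=5: -173; Q=6: -182; Q=7: -203.
Profit is highest at Q = 0. Equivalently, the lowest AVC in the table is 55/5 ≈ €11 at Q = 5, and P = €10 falls below it — price never covers variable cost, so the firm shuts down and loses only its fixed cost.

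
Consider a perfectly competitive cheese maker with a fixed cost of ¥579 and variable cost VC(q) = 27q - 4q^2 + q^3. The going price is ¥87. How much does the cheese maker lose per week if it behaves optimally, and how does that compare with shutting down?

AVC = 27 - 4q + q^2; min AVC = ¥23 at q = 2. Since P = ¥87 ≥ min AVC, the firm produces.
With MC = 27 - 8q + 3q^2, P = MC on the upward-sloping part at q* = 6.
TR = 87·6 = 522. TC = 579 + 234 = 813. Profit = 522 − 813 = -¥291.
Shutting down would mean losing the fixed cost of ¥579, so operating at a loss of ¥291 is better by ¥288.

Profit = -¥291 at q = 6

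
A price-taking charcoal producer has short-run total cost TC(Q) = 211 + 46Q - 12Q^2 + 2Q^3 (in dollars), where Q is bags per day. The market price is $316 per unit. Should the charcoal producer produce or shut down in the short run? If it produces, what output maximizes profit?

Variable cost is VC = 46Q - 12Q^2 + 2Q^3, so AVC = VC/Q = 46 - 12Q + 2Q^2 and MC = dTC/dQ = 46 - 24Q + 6Q^2.
AVC hits its minimum where MC = AVC, at Q = 3, giving min AVC = 46 - 12·3 + 2·3^2 = $28.
Since P = $316 ≥ min AVC = $28, price covers variable cost and the firm should produce.
P = MC gives -270 - 24Q + 6Q^2 = 0, with roots -5 and 9. Take the larger (rising MC): Q* = 9.
Check: AVC at Q = 9 is $100 ≤ P, so revenue covers variable cost.
Profit = P·Q − TC = 316·9 − 1111 = $1733.

Produce at Q = 9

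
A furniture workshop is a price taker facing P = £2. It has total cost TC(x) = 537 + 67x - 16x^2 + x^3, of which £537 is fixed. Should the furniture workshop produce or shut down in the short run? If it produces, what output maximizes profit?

Strip out fixed cost: VC = 67x - 16x^2 + x^3. Then AVC = 67 - 16x + x^2 and MC = 67 - 32x + 3x^2.
AVC is minimized where dAVC/dx = -16 + 2x = 0, at x = 8; min AVC = 67 - 16·8 + 8^2 = £3.
With P < min AVC (£2 < £3), every unit sold adds to the loss.
Shutting down limits the loss to fixed cost, £537.

Shut down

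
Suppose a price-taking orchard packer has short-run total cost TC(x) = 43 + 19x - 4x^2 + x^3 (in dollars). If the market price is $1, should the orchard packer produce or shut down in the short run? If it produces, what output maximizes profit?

Strip out fixed cost: VC = 19x - 4x^2 + x^3. Then AVC = 19 - 4x + x^2 and MC = 19 - 8x + 3x^2.
AVC hits its minimum where MC = AVC, at x = 2, giving min AVC = 19 - 4·2 + 2^2 = $15.
Since P = $1 < min AVC = $15, price fails to cover variable cost at any output.
Shutting down limits the loss to fixed cost, $43.

Shut down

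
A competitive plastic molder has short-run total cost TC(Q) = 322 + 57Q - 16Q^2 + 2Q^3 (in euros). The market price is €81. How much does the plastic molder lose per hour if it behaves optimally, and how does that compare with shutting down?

AVC = 57 - 16Q + 2Q^2 has its minimum €25 at Q = 4; price €81 clears that bar, so the firm operates.
MC = 57 - 32Q + 6Q^2. Setting P = MC and taking the root on the rising branch gives Q* = 6.
TR = 81·6 = 486. TC = 322 + 198 = 520. Profit = 486 − 520 = -€34.
By producing, the firm covers all variable cost plus €288 of fixed cost; shutting down would lose the full €322.

Profit = -€34 at Q = 6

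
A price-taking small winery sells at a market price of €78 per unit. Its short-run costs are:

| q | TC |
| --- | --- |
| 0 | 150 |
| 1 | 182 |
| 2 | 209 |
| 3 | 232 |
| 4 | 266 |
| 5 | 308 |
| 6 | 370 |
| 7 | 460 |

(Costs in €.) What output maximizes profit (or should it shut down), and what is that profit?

Tabulate TR − TC: q=0: -150; q=1: -104; q=2: -53; q=3: 2; q=4: 46; q=5: 82; q=6: 98; q=7: 86.
Profit is maximized at q = 6. AVC there is 220/6 = €36.67 ≤ P, so producing beats shutting down (which would give -€150).

q = 6; profit = €98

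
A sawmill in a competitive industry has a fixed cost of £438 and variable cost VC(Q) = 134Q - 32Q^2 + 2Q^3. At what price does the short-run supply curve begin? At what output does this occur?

£6 per unit, at Q = 8

Short-run supply begins at min AVC. From VC = 134Q - 32Q^2 + 2Q^3, AVC = 134 - 32Q + 2Q^2.
dAVC/dQ = -32 + 4Q = 0 gives Q = 8. min AVC = 134 - 32·8 + 2·8^2 = 6.
The firm shuts down for any P below £6.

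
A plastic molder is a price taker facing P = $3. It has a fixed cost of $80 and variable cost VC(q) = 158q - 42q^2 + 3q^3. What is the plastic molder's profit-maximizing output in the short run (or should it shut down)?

Variable cost is VC = 158q - 42q^2 + 3q^3, so AVC = VC/q = 158 - 42q + 3q^2 and MC = dTC/dq = 158 - 84q + 9q^2.
The AVC parabola has its vertex at q = 42/6 = 7, where AVC = 158 - 42·7 + 3·7^2 = $11.
With P < min AVC ($3 < $11), every unit sold adds to the loss.
The firm minimizes its loss by shutting down and losing only its fixed cost of $80.

Shut down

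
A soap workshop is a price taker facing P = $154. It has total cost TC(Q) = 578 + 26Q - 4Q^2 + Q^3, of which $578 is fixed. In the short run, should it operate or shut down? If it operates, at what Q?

From TC, MC = TC'(Q) = 26 - 8Q + 3Q^2 and AVC = VC/Q = 26 - 4Q + Q^2.
AVC hits its minimum where MC = AVC, at Q = 2, giving min AVC = 26 - 4·2 + 2^2 = $22.
P = $154 exceeds min AVC = $22, so the firm stays open.
Solving P = MC: -128 - 8Q + 3Q^2 = 0 ⇒ Q = -16/3 or 8. On the upward-sloping branch, Q* = 8.
Check: AVC at Q = 8 is $58 ≤ P, so revenue covers variable cost.
Profit = P·Q − TC = 154·8 − 1042 = $190.

Produce at Q = 8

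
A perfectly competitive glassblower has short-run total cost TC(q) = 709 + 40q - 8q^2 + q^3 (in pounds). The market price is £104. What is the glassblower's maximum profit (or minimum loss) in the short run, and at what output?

AVC = 40 - 8q + q^2 has its minimum £24 at q = 4; price £104 clears that bar, so the firm operates.
MC = 40 - 16q + 3q^2. Setting P = MC and taking the root on the rising branch gives q* = 8.
TR = 104·8 = 832. TC = 709 + 320 = 1029. Profit = 832 − 1029 = -£197.
That loss of £197 beats the £709 the firm would lose by shutting down; producing recovers £512 of fixed cost.

Profit = -£197 at q = 8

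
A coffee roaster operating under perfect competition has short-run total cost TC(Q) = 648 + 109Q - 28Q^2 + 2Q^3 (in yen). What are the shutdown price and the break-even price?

Shutdown price = ¥11; break-even price = ¥91

Shutdown price = min AVC. AVC = 109 - 28Q + 2Q^2, with vertex at Q = 7 and minimum ¥11.
ATC = 648/Q + 109 - 28Q + 2Q^2. Setting dATC/dQ = −648/Q^2 − 28 + 4Q = 0 gives Q = 9 (since 4·9^3 − 28·9^2 = 648).
min ATC = 648/9 + 109 − 28·9 + 2·9^2 = ¥91. That is the break-even price.
Between these two prices the firm operates at a loss; above ¥91 it earns a profit.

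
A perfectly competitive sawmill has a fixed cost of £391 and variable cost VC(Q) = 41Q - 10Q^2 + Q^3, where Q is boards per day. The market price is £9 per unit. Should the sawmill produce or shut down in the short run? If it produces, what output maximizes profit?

Shut down

Strip out fixed cost: VC = 41Q - 10Q^2 + Q^3. Then AVC = 41 - 10Q + Q^2 and MC = 41 - 20Q + 3Q^2.
The AVC parabola has its vertex at Q = 10/2 = 5, where AVC = 41 - 10·5 + 5^2 = £16.
Since P = £9 < min AVC = £16, price fails to cover variable cost at any output.
The firm minimizes its loss by shutting down and losing only its fixed cost of £391.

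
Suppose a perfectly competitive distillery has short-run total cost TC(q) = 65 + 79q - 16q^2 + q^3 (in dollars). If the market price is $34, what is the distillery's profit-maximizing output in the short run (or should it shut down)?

Produce at q = 9

Strip out fixed cost: VC = 79q - 16q^2 + q^3. Then AVC = 79 - 16q + q^2 and MC = 79 - 32q + 3q^2.
AVC is minimized where dAVC/dq = -16 + 2q = 0, at q = 8; min AVC = 79 - 16·8 + 8^2 = $15.
Since P = $34 ≥ min AVC = $15, price covers variable cost and the firm should produce.
Solving P = MC: 45 - 32q + 3q^2 = 0 ⇒ q = 5/3 or 9. On the upward-sloping branch, q* = 9.
Check: AVC at q = 9 is $16 ≤ P, so revenue covers variable cost.
Profit = P·q − TC = 34·9 − 209 = $97.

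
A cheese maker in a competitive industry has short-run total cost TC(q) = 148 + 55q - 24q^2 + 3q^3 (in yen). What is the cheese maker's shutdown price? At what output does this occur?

¥7 per unit, at q = 4

The firm shuts down when price falls below the minimum of average variable cost. AVC = VC/q = 55 - 24q + 3q^2.
dAVC/dq = -24 + 6q = 0 gives q = 4. min AVC = 55 - 24·4 + 3·4^2 = 7.
The firm shuts down for any P below ¥7.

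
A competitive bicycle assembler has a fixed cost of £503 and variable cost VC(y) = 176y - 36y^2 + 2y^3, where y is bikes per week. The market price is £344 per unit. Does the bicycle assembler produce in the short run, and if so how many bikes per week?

Strip out fixed cost: VC = 176y - 36y^2 + 2y^3. Then AVC = 176 - 36y + 2y^2 and MC = 176 - 72y + 6y^2.
AVC hits its minimum where MC = AVC, at y = 9, giving min AVC = 176 - 36·9 + 2·9^2 = £14.
Because £344 ≥ £14, revenue can cover variable cost; the firm operates.
Set P = MC: 344 = 176 - 72y + 6y^2 → -168 - 72y + 6y^2 = 0. The roots are y = -2 and y = 14; the profit-maximizing output is on the rising part of MC, so y* = 14.
Check: AVC at y = 14 is £64 ≤ P, so revenue covers variable cost.
Profit = P·y − TC = 344·14 − 1399 = £3417.

Produce at y = 14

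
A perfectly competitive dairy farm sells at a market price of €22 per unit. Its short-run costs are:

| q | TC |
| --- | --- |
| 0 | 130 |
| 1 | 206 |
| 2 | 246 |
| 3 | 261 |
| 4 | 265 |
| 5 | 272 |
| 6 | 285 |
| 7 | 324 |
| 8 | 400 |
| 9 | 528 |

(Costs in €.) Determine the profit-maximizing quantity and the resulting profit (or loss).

q = 0 (shut down); profit = -€130

Profit at each row (π = 22q − TC): q=0: -130; q=1: -184; q=2: -202; q=3: -195; q=4: -177; q=5: -162; q=6: -153; q=7: -170; q=8: -224; q=9: -330.
Profit is highest at q = 0. Equivalently, the lowest AVC in the table is 155/6 ≈ €25.83 at q = 6, and P = €22 falls below it — price never covers variable cost, so the firm shuts down and loses only its fixed cost.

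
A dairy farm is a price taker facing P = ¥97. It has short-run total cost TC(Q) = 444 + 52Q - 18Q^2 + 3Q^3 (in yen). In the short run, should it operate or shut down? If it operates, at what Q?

Produce at Q = 5

From TC, MC = TC'(Q) = 52 - 36Q + 9Q^2 and AVC = VC/Q = 52 - 18Q + 3Q^2.
The AVC parabola has its vertex at Q = 18/6 = 3, where AVC = 52 - 18·3 + 3·3^2 = ¥25.
Since P = ¥97 ≥ min AVC = ¥25, price covers variable cost and the firm should produce.
P = MC gives -45 - 36Q + 9Q^2 = 0, with roots -1 and 5. Take the larger (rising MC): Q* = 5.
Check: AVC at Q = 5 is ¥37 ≤ P, so revenue covers variable cost.
Profit = P·Q − TC = 97·5 − 629 = -¥144, a loss, but smaller than the ¥444 fixed cost the firm would lose by shutting down.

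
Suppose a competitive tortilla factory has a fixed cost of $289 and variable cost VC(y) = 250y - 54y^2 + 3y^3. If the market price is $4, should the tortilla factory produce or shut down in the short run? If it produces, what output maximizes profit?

Strip out fixed cost: VC = 250y - 54y^2 + 3y^3. Then AVC = 250 - 54y + 3y^2 and MC = 250 - 108y + 9y^2.
AVC is minimized where dAVC/dy = -54 + 6y = 0, at y = 9; min AVC = 250 - 54·9 + 3·9^2 = $7.
P = $4 lies below min AVC = $7; no output level covers variable cost.
Shutting down limits the loss to fixed cost, $289.

Shut down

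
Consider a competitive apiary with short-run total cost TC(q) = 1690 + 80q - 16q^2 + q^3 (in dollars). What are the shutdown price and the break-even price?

Shutdown price = $16; break-even price = $171

Shutdown price = min AVC. AVC = 80 - 16q + q^2, with vertex at q = 8 and minimum $16.
ATC = 1690/q + 80 - 16q + q^2. Setting dATC/dq = −1690/q^2 − 16 + 2q = 0 gives q = 13 (since 2·13^3 − 16·13^2 = 1690).
min ATC = 1690/13 + 80 − 16·13 + 13^2 = $171. That is the break-even price.
For $16 ≤ P < $171 the firm produces at a loss; below $16 it shuts down.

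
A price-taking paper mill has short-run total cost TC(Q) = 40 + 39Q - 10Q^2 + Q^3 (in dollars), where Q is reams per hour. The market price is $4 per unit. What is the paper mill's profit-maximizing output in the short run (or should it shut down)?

Shut down

From TC, MC = TC'(Q) = 39 - 20Q + 3Q^2 and AVC = VC/Q = 39 - 10Q + Q^2.
AVC hits its minimum where MC = AVC, at Q = 5, giving min AVC = 39 - 10·5 + 5^2 = $14.
With P < min AVC ($4 < $14), every unit sold adds to the loss.
Shutting down limits the loss to fixed cost, $40.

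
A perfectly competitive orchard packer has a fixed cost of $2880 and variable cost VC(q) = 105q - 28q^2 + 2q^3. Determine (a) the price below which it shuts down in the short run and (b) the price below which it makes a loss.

Shutdown price = $7; break-even price = $297

AVC = 105 - 28q + 2q^2; minimized at q = 7, giving min AVC = $7. That is the shutdown price.
ATC = 2880/q + 105 - 28q + 2q^2. Setting dATC/dq = −2880/q^2 − 28 + 4q = 0 gives q = 12 (since 4·12^3 − 28·12^2 = 2880).
min ATC = 2880/12 + 105 − 28·12 + 2·12^2 = $297. That is the break-even price.
Between these two prices the firm operates at a loss; above $297 it earns a profit.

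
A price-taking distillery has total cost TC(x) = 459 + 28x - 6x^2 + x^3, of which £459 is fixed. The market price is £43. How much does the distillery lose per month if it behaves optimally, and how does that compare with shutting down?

AVC = 28 - 6x + x^2 has its minimum £19 at x = 3; price £43 clears that bar, so the firm operates.
With MC = 28 - 12x + 3x^2, P = MC on the upward-sloping part at x* = 5.
TR = 43·5 = 215. TC = 459 + 115 = 574. Profit = 215 − 574 = -£359.
By producing, the firm covers all variable cost plus £100 of fixed cost; shutting down would lose the full £459.

Profit = -£359 at x = 5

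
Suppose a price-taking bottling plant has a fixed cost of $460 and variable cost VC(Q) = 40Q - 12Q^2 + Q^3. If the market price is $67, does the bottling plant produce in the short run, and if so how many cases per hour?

Produce at Q = 9

From TC, MC = TC'(Q) = 40 - 24Q + 3Q^2 and AVC = VC/Q = 40 - 12Q + Q^2.
The AVC parabola has its vertex at Q = 12/2 = 6, where AVC = 40 - 12·6 + 6^2 = $4.
P = $67 exceeds min AVC = $4, so the firm stays open.
P = MC gives -27 - 24Q + 3Q^2 = 0, with roots -1 and 9. Take the larger (rising MC): Q* = 9.
Check: AVC at Q = 9 is $13 ≤ P, so revenue covers variable cost.
Profit = P·Q − TC = 67·9 − 577 = $26.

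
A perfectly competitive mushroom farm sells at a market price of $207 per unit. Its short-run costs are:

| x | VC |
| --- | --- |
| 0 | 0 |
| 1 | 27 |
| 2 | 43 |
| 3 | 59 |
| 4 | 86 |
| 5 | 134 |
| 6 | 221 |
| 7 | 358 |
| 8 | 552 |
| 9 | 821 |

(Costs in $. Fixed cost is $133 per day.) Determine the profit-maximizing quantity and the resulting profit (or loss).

x = 8; profit = $971

Tabulate TR − TC: x=0: -133; x=1: 47; x=2: 238; x=3: 429; x=4: 609; x=5: 768; x=6: 888; x=7: 958; x=8: 971; x=9: 909.
Profit is maximized at x = 8. AVC there is 552/8 = $69 ≤ P, so producing beats shutting down (which would give -$133).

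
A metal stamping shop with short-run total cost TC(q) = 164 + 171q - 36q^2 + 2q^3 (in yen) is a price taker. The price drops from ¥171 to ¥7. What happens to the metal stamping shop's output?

Output falls from 12 to 0 (the firm shuts down)

MC = 171 - 72q + 6q^2; the shutdown threshold is min AVC = ¥9 (at q = 9).
With P = ¥171 above the shutdown price, P = MC gives q = 12.
At P = ¥7 < min AVC = ¥9, price no longer covers variable cost at any output, so the firm shuts down: q = 0.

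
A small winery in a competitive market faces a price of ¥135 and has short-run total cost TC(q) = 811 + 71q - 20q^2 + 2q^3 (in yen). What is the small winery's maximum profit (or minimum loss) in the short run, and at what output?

AVC = 71 - 20q + 2q^2; min AVC = ¥21 at q = 5. Since P = ¥135 ≥ min AVC, the firm produces.
MC = 71 - 40q + 6q^2. Setting P = MC and taking the root on the rising branch gives q* = 8.
TR = 135·8 = 1080. TC = 811 + 312 = 1123. Profit = 1080 − 1123 = -¥43.
By producing, the firm covers all variable cost plus ¥768 of fixed cost; shutting down would lose the full ¥811.

Profit = -¥43 at q = 8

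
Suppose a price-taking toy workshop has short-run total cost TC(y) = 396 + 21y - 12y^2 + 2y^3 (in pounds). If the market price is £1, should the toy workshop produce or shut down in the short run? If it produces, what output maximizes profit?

From TC, MC = TC'(y) = 21 - 24y + 6y^2 and AVC = VC/y = 21 - 12y + 2y^2.
The AVC parabola has its vertex at y = 12/4 = 3, where AVC = 21 - 12·3 + 2·3^2 = £3.
With P < min AVC (£1 < £3), every unit sold adds to the loss.
The firm minimizes its loss by shutting down and losing only its fixed cost of £396.

Shut down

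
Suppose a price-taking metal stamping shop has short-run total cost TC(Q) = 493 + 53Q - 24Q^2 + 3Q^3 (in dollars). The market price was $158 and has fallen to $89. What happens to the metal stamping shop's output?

MC = 53 - 48Q + 9Q^2; the shutdown threshold is min AVC = $5 (at Q = 4).
With P = $158 above the shutdown price, P = MC gives Q = 7.
At P = $89 ≥ min AVC, set P = MC: Q = 6. The firm stays open but cuts output.

Output falls from 7 to 6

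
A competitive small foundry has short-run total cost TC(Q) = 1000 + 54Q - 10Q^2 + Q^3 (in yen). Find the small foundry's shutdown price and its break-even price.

Shutdown price = min AVC. AVC = 54 - 10Q + Q^2, with vertex at Q = 5 and minimum ¥29.
ATC = 1000/Q + 54 - 10Q + Q^2. Setting dATC/dQ = −1000/Q^2 − 10 + 2Q = 0 gives Q = 10 (since 2·10^3 − 10·10^2 = 1000).
min ATC = 1000/10 + 54 − 10·10 + 10^2 = ¥154. That is the break-even price.
For ¥29 ≤ P < ¥154 the firm produces at a loss; below ¥29 it shuts down.

Shutdown price = ¥29; break-even price = ¥154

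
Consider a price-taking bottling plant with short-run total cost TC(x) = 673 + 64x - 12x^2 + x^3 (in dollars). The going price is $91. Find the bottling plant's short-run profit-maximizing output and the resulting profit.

Profit = -$187 at x = 9

AVC = 64 - 12x + x^2; min AVC = $28 at x = 6. Since P = $91 ≥ min AVC, the firm produces.
With MC = 64 - 24x + 3x^2, P = MC on the upward-sloping part at x* = 9.
TR = 91·9 = 819. TC = 673 + 333 = 1006. Profit = 819 − 1006 = -$187.
By producing, the firm covers all variable cost plus $486 of fixed cost; shutting down would lose the full $673.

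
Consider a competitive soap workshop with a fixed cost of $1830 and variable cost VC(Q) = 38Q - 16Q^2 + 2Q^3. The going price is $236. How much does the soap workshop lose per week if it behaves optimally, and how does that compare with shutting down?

AVC = 38 - 16Q + 2Q^2; min AVC = $6 at Q = 4. Since P = $236 ≥ min AVC, the firm produces.
MC = 38 - 32Q + 6Q^2. Setting P = MC and taking the root on the rising branch gives Q* = 9.
TR = 236·9 = 2124. TC = 1830 + 504 = 2334. Profit = 2124 − 2334 = -$210.
By producing, the firm covers all variable cost plus $1620 of fixed cost; shutting down would lose the full $1830.

Profit = -$210 at Q = 9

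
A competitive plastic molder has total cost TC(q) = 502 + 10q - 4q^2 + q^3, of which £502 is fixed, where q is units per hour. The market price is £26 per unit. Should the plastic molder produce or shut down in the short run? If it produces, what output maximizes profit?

Variable cost is VC = 10q - 4q^2 + q^3, so AVC = VC/q = 10 - 4q + q^2 and MC = dTC/dq = 10 - 8q + 3q^2.
AVC hits its minimum where MC = AVC, at q = 2, giving min AVC = 10 - 4·2 + 2^2 = £6.
P = £26 exceeds min AVC = £6, so the firm stays open.
P = MC gives -16 - 8q + 3q^2 = 0, with roots -4/3 and 4. Take the larger (rising MC): q* = 4.
Check: AVC at q = 4 is £10 ≤ P, so revenue covers variable cost.
Profit = P·q − TC = 26·4 − 542 = -£438, a loss, but smaller than the £502 fixed cost the firm would lose by shutting down.

Produce at q = 4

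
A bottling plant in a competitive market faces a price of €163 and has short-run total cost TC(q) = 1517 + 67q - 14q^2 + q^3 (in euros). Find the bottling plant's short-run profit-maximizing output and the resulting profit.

Profit = -€77 at q = 12

AVC = 67 - 14q + q^2 has its minimum €18 at q = 7; price €163 clears that bar, so the firm operates.
MC = 67 - 28q + 3q^2. Setting P = MC and taking the root on the rising branch gives q* = 12.
TR = 163·12 = 1956. TC = 1517 + 516 = 2033. Profit = 1956 − 2033 = -€77.
That loss of €77 beats the €1517 the firm would lose by shutting down; producing recovers €1440 of fixed cost.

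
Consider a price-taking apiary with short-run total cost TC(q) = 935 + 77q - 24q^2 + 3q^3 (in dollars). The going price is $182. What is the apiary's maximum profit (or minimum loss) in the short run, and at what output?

Profit = -$53 at q = 7

AVC = 77 - 24q + 3q^2 has its minimum $29 at q = 4; price $182 clears that bar, so the firm operates.
MC = 77 - 48q + 9q^2. Setting P = MC and taking the root on the rising branch gives q* = 7.
TR = 182·7 = 1274. TC = 935 + 392 = 1327. Profit = 1274 − 1327 = -$53.
That loss of $53 beats the $935 the firm would lose by shutting down; producing recovers $882 of fixed cost.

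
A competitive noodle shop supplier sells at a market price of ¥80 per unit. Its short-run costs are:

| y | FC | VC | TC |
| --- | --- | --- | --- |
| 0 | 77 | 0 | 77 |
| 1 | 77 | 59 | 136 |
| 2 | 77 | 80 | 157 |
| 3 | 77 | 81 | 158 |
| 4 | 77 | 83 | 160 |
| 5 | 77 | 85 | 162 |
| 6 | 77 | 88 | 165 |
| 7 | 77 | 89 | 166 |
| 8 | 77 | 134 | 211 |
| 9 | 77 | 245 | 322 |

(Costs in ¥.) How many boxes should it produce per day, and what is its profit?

Tabulate TR − TC: y=0: -77; y=1: -56; y=2: 3; y=3: 82; y=4: 160; y=5: 238; y=6: 315; y=7: 394; y=8: 429; y=9: 398.
Profit is maximized at y = 8. AVC there is 134/8 = ¥16.75 ≤ P, so producing beats shutting down (which would give -¥77).

y = 8; profit = ¥429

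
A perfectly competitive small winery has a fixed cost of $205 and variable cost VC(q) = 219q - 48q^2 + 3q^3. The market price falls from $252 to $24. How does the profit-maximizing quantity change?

MC = 219 - 96q + 9q^2; the shutdown threshold is min AVC = $27 (at q = 8).
At P = $252 ≥ min AVC, set P = MC on the rising branch: q = 11.
At P = $24 < min AVC = $27, price no longer covers variable cost at any output, so the firm shuts down: q = 0.

Output falls from 11 to 0 (the firm shuts down)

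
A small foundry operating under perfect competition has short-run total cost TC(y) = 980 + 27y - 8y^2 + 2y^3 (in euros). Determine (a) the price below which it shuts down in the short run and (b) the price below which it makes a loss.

Shutdown price = min AVC. AVC = 27 - 8y + 2y^2, with vertex at y = 2 and minimum €19.
ATC = 980/y + 27 - 8y + 2y^2. Setting dATC/dy = −980/y^2 − 8 + 4y = 0 gives y = 7 (since 4·7^3 − 8·7^2 = 980).
min ATC = 980/7 + 27 − 8·7 + 2·7^2 = €209. That is the break-even price.
For €19 ≤ P < €209 the firm produces at a loss; below €19 it shuts down.

Shutdown price = €19; break-even price = €209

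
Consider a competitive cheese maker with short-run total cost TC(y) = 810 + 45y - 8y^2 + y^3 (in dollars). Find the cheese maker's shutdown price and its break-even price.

Shutdown price = min AVC. AVC = 45 - 8y + y^2, with vertex at y = 4 and minimum $29.
ATC = 810/y + 45 - 8y + y^2. Setting dATC/dy = −810/y^2 − 8 + 2y = 0 gives y = 9 (since 2·9^3 − 8·9^2 = 810).
min ATC = 810/9 + 45 − 8·9 + 9^2 = $144. That is the break-even price.
Between these two prices the firm operates at a loss; above $144 it earns a profit.

Shutdown price = $29; break-even price = $144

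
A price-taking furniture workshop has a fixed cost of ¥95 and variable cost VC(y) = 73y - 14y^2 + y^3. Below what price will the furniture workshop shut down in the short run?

¥24 per unit

The shutdown price is the minimum of AVC. VC = 73y - 14y^2 + y^3, so AVC = 73 - 14y + y^2.
dAVC/dy = -14 + 2y = 0 gives y = 7. min AVC = 73 - 14·7 + 7^2 = 24.
So the shutdown price is ¥24.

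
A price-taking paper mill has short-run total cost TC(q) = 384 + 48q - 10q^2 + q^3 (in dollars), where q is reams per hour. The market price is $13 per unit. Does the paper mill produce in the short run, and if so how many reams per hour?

Shut down

Strip out fixed cost: VC = 48q - 10q^2 + q^3. Then AVC = 48 - 10q + q^2 and MC = 48 - 20q + 3q^2.
AVC is minimized where dAVC/dq = -10 + 2q = 0, at q = 5; min AVC = 48 - 10·5 + 5^2 = $23.
With P < min AVC ($13 < $23), every unit sold adds to the loss.
Shutting down limits the loss to fixed cost, $384.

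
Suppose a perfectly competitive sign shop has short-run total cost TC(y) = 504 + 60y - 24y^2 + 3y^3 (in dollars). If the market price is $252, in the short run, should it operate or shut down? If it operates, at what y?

Produce at y = 8

From TC, MC = TC'(y) = 60 - 48y + 9y^2 and AVC = VC/y = 60 - 24y + 3y^2.
AVC hits its minimum where MC = AVC, at y = 4, giving min AVC = 60 - 24·4 + 3·4^2 = $12.
P = $252 exceeds min AVC = $12, so the firm stays open.
Solving P = MC: -192 - 48y + 9y^2 = 0 ⇒ y = -8/3 or 8. On the upward-sloping branch, y* = 8.
Check: AVC at y = 8 is $60 ≤ P, so revenue covers variable cost.
Profit = P·y − TC = 252·8 − 984 = $1032.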